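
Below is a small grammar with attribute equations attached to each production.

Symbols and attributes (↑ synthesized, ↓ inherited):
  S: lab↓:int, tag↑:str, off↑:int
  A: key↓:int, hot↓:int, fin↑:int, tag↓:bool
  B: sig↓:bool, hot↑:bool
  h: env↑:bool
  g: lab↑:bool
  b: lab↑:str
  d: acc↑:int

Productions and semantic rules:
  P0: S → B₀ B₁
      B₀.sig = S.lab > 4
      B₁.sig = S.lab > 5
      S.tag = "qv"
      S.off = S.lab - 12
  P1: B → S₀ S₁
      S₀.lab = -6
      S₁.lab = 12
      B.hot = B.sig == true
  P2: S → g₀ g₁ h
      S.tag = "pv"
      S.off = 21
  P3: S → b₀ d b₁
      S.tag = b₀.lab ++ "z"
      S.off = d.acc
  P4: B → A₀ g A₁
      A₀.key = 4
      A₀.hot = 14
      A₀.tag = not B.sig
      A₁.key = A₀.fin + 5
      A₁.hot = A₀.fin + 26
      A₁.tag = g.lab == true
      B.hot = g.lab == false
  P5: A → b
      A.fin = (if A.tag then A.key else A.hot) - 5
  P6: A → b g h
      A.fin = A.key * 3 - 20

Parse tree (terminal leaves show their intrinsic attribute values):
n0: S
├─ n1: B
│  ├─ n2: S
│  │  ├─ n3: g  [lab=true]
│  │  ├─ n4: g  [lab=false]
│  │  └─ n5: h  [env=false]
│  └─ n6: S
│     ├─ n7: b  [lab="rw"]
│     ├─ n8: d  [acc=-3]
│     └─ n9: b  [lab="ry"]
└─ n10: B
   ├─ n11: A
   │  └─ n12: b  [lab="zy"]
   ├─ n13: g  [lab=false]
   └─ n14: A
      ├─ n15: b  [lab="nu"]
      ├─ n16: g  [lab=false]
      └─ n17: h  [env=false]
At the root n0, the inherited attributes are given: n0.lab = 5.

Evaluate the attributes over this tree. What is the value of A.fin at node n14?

1. n0.lab = 5  [given at root]
2. n1.sig = true  [S.lab > 4]
3. n2.lab = -6  [-6]
4. n3.lab = true  [terminal]
5. n4.lab = false  [terminal]
6. n5.env = false  [terminal]
7. n2.tag = "pv"  ["pv"]
8. n2.off = 21  [21]
9. n6.lab = 12  [12]
10. n7.lab = "rw"  [terminal]
11. n8.acc = -3  [terminal]
12. n9.lab = "ry"  [terminal]
13. n6.tag = "rwz"  [b₀.lab ++ "z"]
14. n6.off = -3  [d.acc]
15. n1.hot = true  [B.sig == true]
16. n10.sig = false  [S.lab > 5]
17. n11.key = 4  [4]
18. n11.hot = 14  [14]
19. n11.tag = true  [not B.sig]
20. n12.lab = "zy"  [terminal]
21. n11.fin = -1  [(if A.tag then A.key else A.hot) - 5]
22. n13.lab = false  [terminal]
23. n14.key = 4  [A₀.fin + 5]
24. n14.hot = 25  [A₀.fin + 26]
25. n14.tag = false  [g.lab == true]
26. n15.lab = "nu"  [terminal]
27. n16.lab = false  [terminal]
28. n17.env = false  [terminal]
29. n14.fin = -8  [A.key * 3 - 20]
30. n10.hot = true  [g.lab == false]
31. n0.tag = "qv"  ["qv"]
32. n0.off = -7  [S.lab - 12]

-8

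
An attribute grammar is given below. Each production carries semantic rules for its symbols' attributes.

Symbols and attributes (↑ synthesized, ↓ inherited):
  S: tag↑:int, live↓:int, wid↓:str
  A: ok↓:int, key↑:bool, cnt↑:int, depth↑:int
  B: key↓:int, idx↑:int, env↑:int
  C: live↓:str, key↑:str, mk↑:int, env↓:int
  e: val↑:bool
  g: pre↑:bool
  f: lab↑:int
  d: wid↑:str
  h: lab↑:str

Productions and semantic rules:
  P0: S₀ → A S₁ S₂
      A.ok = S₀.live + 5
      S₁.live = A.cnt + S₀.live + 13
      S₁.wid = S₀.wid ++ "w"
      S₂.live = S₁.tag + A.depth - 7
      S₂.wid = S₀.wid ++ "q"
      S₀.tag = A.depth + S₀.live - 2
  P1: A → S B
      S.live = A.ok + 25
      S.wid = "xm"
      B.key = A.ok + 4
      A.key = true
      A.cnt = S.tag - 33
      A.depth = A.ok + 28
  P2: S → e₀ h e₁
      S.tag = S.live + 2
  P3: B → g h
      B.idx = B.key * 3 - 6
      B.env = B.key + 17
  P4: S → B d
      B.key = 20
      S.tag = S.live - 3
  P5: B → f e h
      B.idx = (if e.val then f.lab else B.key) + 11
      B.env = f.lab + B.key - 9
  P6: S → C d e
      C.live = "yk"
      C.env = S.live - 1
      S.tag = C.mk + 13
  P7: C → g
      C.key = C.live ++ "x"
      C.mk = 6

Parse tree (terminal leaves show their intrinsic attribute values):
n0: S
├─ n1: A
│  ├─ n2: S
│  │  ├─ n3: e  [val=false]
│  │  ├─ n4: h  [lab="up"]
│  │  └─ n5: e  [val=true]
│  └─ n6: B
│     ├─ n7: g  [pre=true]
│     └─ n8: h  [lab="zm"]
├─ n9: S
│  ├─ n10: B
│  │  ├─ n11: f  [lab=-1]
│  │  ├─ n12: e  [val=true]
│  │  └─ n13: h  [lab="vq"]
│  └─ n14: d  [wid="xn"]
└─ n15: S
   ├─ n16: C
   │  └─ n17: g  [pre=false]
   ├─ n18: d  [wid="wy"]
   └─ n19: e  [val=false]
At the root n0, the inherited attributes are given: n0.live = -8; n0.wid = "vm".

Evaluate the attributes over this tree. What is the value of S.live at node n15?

1. n0.live = -8  [given at root]
2. n0.wid = "vm"  [given at root]
3. n1.ok = -3  [S₀.live + 5]
4. n2.live = 22  [A.ok + 25]
5. n2.wid = "xm"  ["xm"]
6. n3.val = false  [terminal]
7. n4.lab = "up"  [terminal]
8. n5.val = true  [terminal]
9. n2.tag = 24  [S.live + 2]
10. n6.key = 1  [A.ok + 4]
11. n7.pre = true  [terminal]
12. n8.lab = "zm"  [terminal]
13. n6.idx = -3  [B.key * 3 - 6]
14. n6.env = 18  [B.key + 17]
15. n1.key = true  [true]
16. n1.cnt = -9  [S.tag - 33]
17. n1.depth = 25  [A.ok + 28]
18. n9.live = -4  [A.cnt + S₀.live + 13]
19. n9.wid = "vmw"  [S₀.wid ++ "w"]
20. n10.key = 20  [20]
21. n11.lab = -1  [terminal]
22. n12.val = true  [terminal]
23. n13.lab = "vq"  [terminal]
24. n10.idx = 10  [(if e.val then f.lab else B.key) + 11]
25. n10.env = 10  [f.lab + B.key - 9]
26. n14.wid = "xn"  [terminal]
27. n9.tag = -7  [S.live - 3]
28. n15.live = 11  [S₁.tag + A.depth - 7]
29. n15.wid = "vmq"  [S₀.wid ++ "q"]
30. n16.live = "yk"  ["yk"]
31. n16.env = 10  [S.live - 1]
32. n17.pre = false  [terminal]
33. n16.key = "ykx"  [C.live ++ "x"]
34. n16.mk = 6  [6]
35. n18.wid = "wy"  [terminal]
36. n19.val = false  [terminal]
37. n15.tag = 19  [C.mk + 13]
38. n0.tag = 15  [A.depth + S₀.live - 2]

11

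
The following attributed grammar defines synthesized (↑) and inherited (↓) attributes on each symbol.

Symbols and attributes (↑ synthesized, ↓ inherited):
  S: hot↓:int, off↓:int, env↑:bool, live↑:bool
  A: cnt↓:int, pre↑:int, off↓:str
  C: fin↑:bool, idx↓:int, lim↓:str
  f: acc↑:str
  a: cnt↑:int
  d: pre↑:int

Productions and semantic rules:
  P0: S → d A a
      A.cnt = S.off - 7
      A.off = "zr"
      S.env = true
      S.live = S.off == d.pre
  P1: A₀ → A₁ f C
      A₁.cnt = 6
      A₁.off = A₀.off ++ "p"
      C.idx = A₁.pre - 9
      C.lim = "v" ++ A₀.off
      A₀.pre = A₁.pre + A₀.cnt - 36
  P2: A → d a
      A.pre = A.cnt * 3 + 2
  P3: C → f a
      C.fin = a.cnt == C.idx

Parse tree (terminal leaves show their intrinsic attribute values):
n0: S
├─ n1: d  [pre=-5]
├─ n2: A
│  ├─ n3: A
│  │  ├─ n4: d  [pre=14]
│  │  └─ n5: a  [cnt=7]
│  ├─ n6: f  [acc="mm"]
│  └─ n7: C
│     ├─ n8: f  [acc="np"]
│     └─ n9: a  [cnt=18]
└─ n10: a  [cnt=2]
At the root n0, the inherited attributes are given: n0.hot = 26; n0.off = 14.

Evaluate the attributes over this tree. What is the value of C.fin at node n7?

false

1. n0.hot = 26  [given at root]
2. n0.off = 14  [given at root]
3. n1.pre = -5  [terminal]
4. n2.cnt = 7  [S.off - 7]
5. n2.off = "zr"  ["zr"]
6. n3.cnt = 6  [6]
7. n3.off = "zrp"  [A₀.off ++ "p"]
8. n4.pre = 14  [terminal]
9. n5.cnt = 7  [terminal]
10. n3.pre = 20  [A.cnt * 3 + 2]
11. n6.acc = "mm"  [terminal]
12. n7.idx = 11  [A₁.pre - 9]
13. n7.lim = "vzr"  ["v" ++ A₀.off]
14. n8.acc = "np"  [terminal]
15. n9.cnt = 18  [terminal]
16. n7.fin = false  [a.cnt == C.idx]
17. n2.pre = -9  [A₁.pre + A₀.cnt - 36]
18. n10.cnt = 2  [terminal]
19. n0.env = true  [true]
20. n0.live = false  [S.off == d.pre]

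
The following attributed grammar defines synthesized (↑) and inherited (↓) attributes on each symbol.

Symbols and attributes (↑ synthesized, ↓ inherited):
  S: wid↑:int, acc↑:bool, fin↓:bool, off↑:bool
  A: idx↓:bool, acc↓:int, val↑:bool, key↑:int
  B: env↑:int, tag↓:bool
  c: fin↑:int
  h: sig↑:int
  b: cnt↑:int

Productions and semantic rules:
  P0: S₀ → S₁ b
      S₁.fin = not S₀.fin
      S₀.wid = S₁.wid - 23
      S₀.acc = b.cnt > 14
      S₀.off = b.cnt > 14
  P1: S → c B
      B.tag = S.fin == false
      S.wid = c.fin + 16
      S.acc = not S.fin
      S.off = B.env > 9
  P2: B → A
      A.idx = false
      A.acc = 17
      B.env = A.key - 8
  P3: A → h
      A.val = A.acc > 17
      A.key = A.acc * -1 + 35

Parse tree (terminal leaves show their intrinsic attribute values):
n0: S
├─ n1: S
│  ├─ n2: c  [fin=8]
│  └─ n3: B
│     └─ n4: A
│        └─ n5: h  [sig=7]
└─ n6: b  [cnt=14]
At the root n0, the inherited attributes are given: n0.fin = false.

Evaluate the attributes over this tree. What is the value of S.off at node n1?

1. n0.fin = false  [given at root]
2. n1.fin = true  [not S₀.fin]
3. n2.fin = 8  [terminal]
4. n3.tag = false  [S.fin == false]
5. n4.idx = false  [false]
6. n4.acc = 17  [17]
7. n5.sig = 7  [terminal]
8. n4.val = false  [A.acc > 17]
9. n4.key = 18  [A.acc * -1 + 35]
10. n3.env = 10  [A.key - 8]
11. n1.wid = 24  [c.fin + 16]
12. n1.acc = false  [not S.fin]
13. n1.off = true  [B.env > 9]
14. n6.cnt = 14  [terminal]
15. n0.wid = 1  [S₁.wid - 23]
16. n0.acc = false  [b.cnt > 14]
17. n0.off = false  [b.cnt > 14]

true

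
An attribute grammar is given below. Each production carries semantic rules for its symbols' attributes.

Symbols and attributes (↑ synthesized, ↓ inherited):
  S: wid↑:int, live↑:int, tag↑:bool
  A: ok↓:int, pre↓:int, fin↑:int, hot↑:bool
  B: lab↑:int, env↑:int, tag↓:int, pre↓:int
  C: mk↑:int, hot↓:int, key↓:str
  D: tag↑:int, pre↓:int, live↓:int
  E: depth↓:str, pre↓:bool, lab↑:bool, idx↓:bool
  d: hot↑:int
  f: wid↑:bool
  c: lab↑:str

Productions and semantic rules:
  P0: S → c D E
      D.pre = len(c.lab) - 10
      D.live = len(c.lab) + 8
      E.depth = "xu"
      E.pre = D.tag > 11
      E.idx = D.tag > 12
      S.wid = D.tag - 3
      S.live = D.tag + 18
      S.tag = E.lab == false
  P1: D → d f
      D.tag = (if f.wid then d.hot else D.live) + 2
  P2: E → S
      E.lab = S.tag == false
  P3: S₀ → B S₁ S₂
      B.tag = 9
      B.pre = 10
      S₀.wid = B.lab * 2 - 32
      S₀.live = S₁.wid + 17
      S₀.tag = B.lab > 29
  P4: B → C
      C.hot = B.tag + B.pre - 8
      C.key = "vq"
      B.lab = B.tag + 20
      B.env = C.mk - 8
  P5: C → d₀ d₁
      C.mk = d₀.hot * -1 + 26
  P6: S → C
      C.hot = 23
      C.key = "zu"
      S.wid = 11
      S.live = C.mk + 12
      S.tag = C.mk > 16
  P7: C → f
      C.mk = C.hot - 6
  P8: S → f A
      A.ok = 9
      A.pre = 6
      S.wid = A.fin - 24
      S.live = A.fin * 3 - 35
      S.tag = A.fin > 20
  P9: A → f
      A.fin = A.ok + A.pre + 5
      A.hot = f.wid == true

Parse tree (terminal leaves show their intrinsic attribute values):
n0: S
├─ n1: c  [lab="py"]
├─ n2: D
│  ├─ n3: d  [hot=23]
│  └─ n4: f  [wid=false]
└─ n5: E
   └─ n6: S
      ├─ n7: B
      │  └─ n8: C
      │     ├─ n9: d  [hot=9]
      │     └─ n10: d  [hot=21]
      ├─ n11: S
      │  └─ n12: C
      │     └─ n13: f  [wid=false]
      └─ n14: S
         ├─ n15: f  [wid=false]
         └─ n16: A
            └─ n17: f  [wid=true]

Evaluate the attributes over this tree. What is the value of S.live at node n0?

30

1. n1.lab = "py"  [terminal]
2. n2.pre = -8  [len(c.lab) - 10]
3. n2.live = 10  [len(c.lab) + 8]
4. n3.hot = 23  [terminal]
5. n4.wid = false  [terminal]
6. n2.tag = 12  [(if f.wid then d.hot else D.live) + 2]
7. n5.depth = "xu"  ["xu"]
8. n5.pre = true  [D.tag > 11]
9. n5.idx = false  [D.tag > 12]
10. n7.tag = 9  [9]
11. n7.pre = 10  [10]
12. n8.hot = 11  [B.tag + B.pre - 8]
13. n8.key = "vq"  ["vq"]
14. n9.hot = 9  [terminal]
15. n10.hot = 21  [terminal]
16. n8.mk = 17  [d₀.hot * -1 + 26]
17. n7.lab = 29  [B.tag + 20]
18. n7.env = 9  [C.mk - 8]
19. n12.hot = 23  [23]
20. n12.key = "zu"  ["zu"]
21. n13.wid = false  [terminal]
22. n12.mk = 17  [C.hot - 6]
23. n11.wid = 11  [11]
24. n11.live = 29  [C.mk + 12]
25. n11.tag = true  [C.mk > 16]
26. n15.wid = false  [terminal]
27. n16.ok = 9  [9]
28. n16.pre = 6  [6]
29. n17.wid = true  [terminal]
30. n16.fin = 20  [A.ok + A.pre + 5]
31. n16.hot = true  [f.wid == true]
32. n14.wid = -4  [A.fin - 24]
33. n14.live = 25  [A.fin * 3 - 35]
34. n14.tag = false  [A.fin > 20]
35. n6.wid = 26  [B.lab * 2 - 32]
36. n6.live = 28  [S₁.wid + 17]
37. n6.tag = false  [B.lab > 29]
38. n5.lab = true  [S.tag == false]
39. n0.wid = 9  [D.tag - 3]
40. n0.live = 30  [D.tag + 18]
41. n0.tag = false  [E.lab == false]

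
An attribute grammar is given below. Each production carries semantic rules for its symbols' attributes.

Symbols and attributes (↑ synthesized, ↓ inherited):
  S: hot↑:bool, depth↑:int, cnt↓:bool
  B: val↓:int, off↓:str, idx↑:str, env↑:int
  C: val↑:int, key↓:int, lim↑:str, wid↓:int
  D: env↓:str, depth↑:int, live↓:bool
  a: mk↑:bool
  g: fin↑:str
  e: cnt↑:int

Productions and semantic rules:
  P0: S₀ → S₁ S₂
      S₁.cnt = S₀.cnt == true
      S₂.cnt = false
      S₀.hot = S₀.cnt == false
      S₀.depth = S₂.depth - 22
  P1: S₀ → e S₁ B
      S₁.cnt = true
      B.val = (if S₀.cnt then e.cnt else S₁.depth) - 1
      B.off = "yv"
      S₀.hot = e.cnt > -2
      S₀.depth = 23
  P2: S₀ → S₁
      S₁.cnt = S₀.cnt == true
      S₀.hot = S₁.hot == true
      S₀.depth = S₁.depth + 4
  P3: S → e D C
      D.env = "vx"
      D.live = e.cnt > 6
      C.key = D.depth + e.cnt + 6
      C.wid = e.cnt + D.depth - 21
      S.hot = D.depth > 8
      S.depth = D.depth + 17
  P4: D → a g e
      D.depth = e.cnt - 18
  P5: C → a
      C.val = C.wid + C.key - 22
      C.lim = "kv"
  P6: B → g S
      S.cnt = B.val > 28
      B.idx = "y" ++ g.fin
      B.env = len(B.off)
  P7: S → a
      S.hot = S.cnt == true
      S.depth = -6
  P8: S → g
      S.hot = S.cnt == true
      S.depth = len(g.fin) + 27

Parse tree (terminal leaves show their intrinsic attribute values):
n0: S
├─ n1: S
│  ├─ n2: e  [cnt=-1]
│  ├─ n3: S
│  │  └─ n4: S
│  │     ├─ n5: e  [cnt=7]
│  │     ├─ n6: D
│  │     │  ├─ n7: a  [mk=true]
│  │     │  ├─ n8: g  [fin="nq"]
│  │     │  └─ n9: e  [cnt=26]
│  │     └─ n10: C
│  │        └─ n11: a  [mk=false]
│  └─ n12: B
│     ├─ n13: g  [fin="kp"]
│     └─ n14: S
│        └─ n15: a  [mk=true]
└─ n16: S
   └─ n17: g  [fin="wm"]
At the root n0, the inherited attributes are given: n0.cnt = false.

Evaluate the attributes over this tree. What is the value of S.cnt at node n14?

false

1. n0.cnt = false  [given at root]
2. n1.cnt = false  [S₀.cnt == true]
3. n2.cnt = -1  [terminal]
4. n3.cnt = true  [true]
5. n4.cnt = true  [S₀.cnt == true]
6. n5.cnt = 7  [terminal]
7. n6.env = "vx"  ["vx"]
8. n6.live = true  [e.cnt > 6]
9. n7.mk = true  [terminal]
10. n8.fin = "nq"  [terminal]
11. n9.cnt = 26  [terminal]
12. n6.depth = 8  [e.cnt - 18]
13. n10.key = 21  [D.depth + e.cnt + 6]
14. n10.wid = -6  [e.cnt + D.depth - 21]
15. n11.mk = false  [terminal]
16. n10.val = -7  [C.wid + C.key - 22]
17. n10.lim = "kv"  ["kv"]
18. n4.hot = false  [D.depth > 8]
19. n4.depth = 25  [D.depth + 17]
20. n3.hot = false  [S₁.hot == true]
21. n3.depth = 29  [S₁.depth + 4]
22. n12.val = 28  [(if S₀.cnt then e.cnt else S₁.depth) - 1]
23. n12.off = "yv"  ["yv"]
24. n13.fin = "kp"  [terminal]
25. n14.cnt = false  [B.val > 28]
26. n15.mk = true  [terminal]
27. n14.hot = false  [S.cnt == true]
28. n14.depth = -6  [-6]
29. n12.idx = "ykp"  ["y" ++ g.fin]
30. n12.env = 2  [len(B.off)]
31. n1.hot = true  [e.cnt > -2]
32. n1.depth = 23  [23]
33. n16.cnt = false  [false]
34. n17.fin = "wm"  [terminal]
35. n16.hot = false  [S.cnt == true]
36. n16.depth = 29  [len(g.fin) + 27]
37. n0.hot = true  [S₀.cnt == false]
38. n0.depth = 7  [S₂.depth - 22]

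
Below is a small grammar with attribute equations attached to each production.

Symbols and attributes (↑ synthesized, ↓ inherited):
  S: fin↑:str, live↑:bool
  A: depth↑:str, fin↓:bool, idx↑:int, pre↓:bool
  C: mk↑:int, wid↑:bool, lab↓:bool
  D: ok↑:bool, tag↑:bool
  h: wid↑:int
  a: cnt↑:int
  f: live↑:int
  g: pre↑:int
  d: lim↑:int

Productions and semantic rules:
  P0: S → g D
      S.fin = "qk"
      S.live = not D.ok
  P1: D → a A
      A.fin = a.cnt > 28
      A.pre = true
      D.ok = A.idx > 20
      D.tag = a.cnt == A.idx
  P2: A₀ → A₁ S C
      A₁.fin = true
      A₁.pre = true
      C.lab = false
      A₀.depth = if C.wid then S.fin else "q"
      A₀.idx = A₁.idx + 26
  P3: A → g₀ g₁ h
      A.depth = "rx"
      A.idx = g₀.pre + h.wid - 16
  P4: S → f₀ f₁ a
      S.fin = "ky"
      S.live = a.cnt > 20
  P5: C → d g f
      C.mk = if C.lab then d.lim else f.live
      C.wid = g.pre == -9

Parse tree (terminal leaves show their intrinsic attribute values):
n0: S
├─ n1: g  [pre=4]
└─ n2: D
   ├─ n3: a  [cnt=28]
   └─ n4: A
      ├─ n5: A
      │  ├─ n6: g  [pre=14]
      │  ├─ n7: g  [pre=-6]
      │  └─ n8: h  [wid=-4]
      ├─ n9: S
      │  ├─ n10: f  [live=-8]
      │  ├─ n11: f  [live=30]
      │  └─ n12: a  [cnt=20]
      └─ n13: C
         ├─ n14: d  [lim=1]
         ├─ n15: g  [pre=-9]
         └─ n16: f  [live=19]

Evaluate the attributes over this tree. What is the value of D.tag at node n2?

false

1. n1.pre = 4  [terminal]
2. n3.cnt = 28  [terminal]
3. n4.fin = false  [a.cnt > 28]
4. n4.pre = true  [true]
5. n5.fin = true  [true]
6. n5.pre = true  [true]
7. n6.pre = 14  [terminal]
8. n7.pre = -6  [terminal]
9. n8.wid = -4  [terminal]
10. n5.depth = "rx"  ["rx"]
11. n5.idx = -6  [g₀.pre + h.wid - 16]
12. n10.live = -8  [terminal]
13. n11.live = 30  [terminal]
14. n12.cnt = 20  [terminal]
15. n9.fin = "ky"  ["ky"]
16. n9.live = false  [a.cnt > 20]
17. n13.lab = false  [false]
18. n14.lim = 1  [terminal]
19. n15.pre = -9  [terminal]
20. n16.live = 19  [terminal]
21. n13.mk = 19  [if C.lab then d.lim else f.live]
22. n13.wid = true  [g.pre == -9]
23. n4.depth = "ky"  [if C.wid then S.fin else "q"]
24. n4.idx = 20  [A₁.idx + 26]
25. n2.ok = false  [A.idx > 20]
26. n2.tag = false  [a.cnt == A.idx]
27. n0.fin = "qk"  ["qk"]
28. n0.live = true  [not D.ok]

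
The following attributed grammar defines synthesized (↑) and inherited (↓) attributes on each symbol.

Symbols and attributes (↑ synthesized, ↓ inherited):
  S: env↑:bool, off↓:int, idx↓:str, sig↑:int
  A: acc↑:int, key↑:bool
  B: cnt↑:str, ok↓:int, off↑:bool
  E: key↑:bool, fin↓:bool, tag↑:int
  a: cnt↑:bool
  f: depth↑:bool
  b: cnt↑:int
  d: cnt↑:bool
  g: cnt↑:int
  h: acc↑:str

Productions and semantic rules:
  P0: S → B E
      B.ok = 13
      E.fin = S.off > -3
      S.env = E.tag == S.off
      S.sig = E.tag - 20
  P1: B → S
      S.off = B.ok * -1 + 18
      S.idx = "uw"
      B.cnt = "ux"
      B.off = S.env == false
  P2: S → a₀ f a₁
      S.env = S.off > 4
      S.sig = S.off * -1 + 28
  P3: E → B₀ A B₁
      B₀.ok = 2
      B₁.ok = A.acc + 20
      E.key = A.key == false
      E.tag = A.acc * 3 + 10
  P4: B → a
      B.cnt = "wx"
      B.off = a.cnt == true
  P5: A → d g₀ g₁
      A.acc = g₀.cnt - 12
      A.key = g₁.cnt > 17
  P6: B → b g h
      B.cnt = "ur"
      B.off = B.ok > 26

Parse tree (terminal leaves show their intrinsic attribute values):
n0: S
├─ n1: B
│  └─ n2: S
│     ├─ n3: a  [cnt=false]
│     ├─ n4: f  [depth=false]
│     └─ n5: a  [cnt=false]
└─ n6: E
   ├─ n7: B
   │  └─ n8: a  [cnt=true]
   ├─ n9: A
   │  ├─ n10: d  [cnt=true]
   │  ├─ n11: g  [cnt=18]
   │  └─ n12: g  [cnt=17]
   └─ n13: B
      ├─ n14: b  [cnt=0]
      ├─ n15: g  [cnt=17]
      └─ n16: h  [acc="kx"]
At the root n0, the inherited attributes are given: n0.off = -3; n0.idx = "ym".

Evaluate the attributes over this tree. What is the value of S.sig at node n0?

8

1. n0.off = -3  [given at root]
2. n0.idx = "ym"  [given at root]
3. n1.ok = 13  [13]
4. n2.off = 5  [B.ok * -1 + 18]
5. n2.idx = "uw"  ["uw"]
6. n3.cnt = false  [terminal]
7. n4.depth = false  [terminal]
8. n5.cnt = false  [terminal]
9. n2.env = true  [S.off > 4]
10. n2.sig = 23  [S.off * -1 + 28]
11. n1.cnt = "ux"  ["ux"]
12. n1.off = false  [S.env == false]
13. n6.fin = false  [S.off > -3]
14. n7.ok = 2  [2]
15. n8.cnt = true  [terminal]
16. n7.cnt = "wx"  ["wx"]
17. n7.off = true  [a.cnt == true]
18. n10.cnt = true  [terminal]
19. n11.cnt = 18  [terminal]
20. n12.cnt = 17  [terminal]
21. n9.acc = 6  [g₀.cnt - 12]
22. n9.key = false  [g₁.cnt > 17]
23. n13.ok = 26  [A.acc + 20]
24. n14.cnt = 0  [terminal]
25. n15.cnt = 17  [terminal]
26. n16.acc = "kx"  [terminal]
27. n13.cnt = "ur"  ["ur"]
28. n13.off = false  [B.ok > 26]
29. n6.key = true  [A.key == false]
30. n6.tag = 28  [A.acc * 3 + 10]
31. n0.env = false  [E.tag == S.off]
32. n0.sig = 8  [E.tag - 20]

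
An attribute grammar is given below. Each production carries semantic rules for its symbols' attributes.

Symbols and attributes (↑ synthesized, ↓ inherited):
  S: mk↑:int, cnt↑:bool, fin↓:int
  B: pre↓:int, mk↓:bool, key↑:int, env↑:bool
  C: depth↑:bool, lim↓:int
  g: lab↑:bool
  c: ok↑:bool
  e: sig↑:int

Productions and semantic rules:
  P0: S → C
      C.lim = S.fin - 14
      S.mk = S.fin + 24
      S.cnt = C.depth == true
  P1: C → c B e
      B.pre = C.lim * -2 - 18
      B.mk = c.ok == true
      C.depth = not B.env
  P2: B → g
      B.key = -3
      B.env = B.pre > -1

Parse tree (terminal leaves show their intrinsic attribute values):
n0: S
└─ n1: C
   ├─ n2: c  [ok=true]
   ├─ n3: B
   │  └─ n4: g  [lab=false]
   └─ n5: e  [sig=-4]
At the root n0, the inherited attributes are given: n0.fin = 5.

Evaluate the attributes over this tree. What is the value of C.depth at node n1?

1. n0.fin = 5  [given at root]
2. n1.lim = -9  [S.fin - 14]
3. n2.ok = true  [terminal]
4. n3.pre = 0  [C.lim * -2 - 18]
5. n3.mk = true  [c.ok == true]
6. n4.lab = false  [terminal]
7. n3.key = -3  [-3]
8. n3.env = true  [B.pre > -1]
9. n5.sig = -4  [terminal]
10. n1.depth = false  [not B.env]
11. n0.mk = 29  [S.fin + 24]
12. n0.cnt = false  [C.depth == true]

false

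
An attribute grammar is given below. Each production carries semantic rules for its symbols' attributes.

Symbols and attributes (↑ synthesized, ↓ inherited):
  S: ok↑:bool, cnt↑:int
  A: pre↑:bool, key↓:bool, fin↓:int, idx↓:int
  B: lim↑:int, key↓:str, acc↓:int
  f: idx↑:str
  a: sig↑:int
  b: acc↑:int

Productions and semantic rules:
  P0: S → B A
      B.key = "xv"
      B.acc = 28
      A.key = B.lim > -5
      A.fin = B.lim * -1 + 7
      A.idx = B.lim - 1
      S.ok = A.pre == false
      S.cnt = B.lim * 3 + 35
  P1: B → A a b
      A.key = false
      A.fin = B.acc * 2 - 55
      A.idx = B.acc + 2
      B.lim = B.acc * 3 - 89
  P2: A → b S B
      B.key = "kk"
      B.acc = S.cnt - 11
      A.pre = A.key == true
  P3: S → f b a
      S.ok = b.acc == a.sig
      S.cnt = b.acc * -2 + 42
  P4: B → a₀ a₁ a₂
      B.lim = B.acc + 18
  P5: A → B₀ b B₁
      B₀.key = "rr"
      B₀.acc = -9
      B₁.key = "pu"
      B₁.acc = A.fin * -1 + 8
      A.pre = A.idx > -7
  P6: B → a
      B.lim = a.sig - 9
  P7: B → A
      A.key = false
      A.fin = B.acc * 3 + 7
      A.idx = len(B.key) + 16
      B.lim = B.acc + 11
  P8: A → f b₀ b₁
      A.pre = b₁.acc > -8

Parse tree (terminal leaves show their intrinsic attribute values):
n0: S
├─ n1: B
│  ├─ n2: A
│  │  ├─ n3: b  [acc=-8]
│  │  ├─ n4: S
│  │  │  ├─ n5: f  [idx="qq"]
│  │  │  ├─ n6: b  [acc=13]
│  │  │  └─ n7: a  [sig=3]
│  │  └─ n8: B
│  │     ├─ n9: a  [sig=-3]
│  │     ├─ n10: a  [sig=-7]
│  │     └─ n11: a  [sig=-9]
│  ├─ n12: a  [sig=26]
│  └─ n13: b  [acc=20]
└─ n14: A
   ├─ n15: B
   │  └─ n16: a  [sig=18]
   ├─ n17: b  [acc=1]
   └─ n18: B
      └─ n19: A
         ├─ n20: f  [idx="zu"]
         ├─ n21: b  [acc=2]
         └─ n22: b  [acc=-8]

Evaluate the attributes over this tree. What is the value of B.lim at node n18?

7

1. n1.key = "xv"  ["xv"]
2. n1.acc = 28  [28]
3. n2.key = false  [false]
4. n2.fin = 1  [B.acc * 2 - 55]
5. n2.idx = 30  [B.acc + 2]
6. n3.acc = -8  [terminal]
7. n5.idx = "qq"  [terminal]
8. n6.acc = 13  [terminal]
9. n7.sig = 3  [terminal]
10. n4.ok = false  [b.acc == a.sig]
11. n4.cnt = 16  [b.acc * -2 + 42]
12. n8.key = "kk"  ["kk"]
13. n8.acc = 5  [S.cnt - 11]
14. n9.sig = -3  [terminal]
15. n10.sig = -7  [terminal]
16. n11.sig = -9  [terminal]
17. n8.lim = 23  [B.acc + 18]
18. n2.pre = false  [A.key == true]
19. n12.sig = 26  [terminal]
20. n13.acc = 20  [terminal]
21. n1.lim = -5  [B.acc * 3 - 89]
22. n14.key = false  [B.lim > -5]
23. n14.fin = 12  [B.lim * -1 + 7]
24. n14.idx = -6  [B.lim - 1]
25. n15.key = "rr"  ["rr"]
26. n15.acc = -9  [-9]
27. n16.sig = 18  [terminal]
28. n15.lim = 9  [a.sig - 9]
29. n17.acc = 1  [terminal]
30. n18.key = "pu"  ["pu"]
31. n18.acc = -4  [A.fin * -1 + 8]
32. n19.key = false  [false]
33. n19.fin = -5  [B.acc * 3 + 7]
34. n19.idx = 18  [len(B.key) + 16]
35. n20.idx = "zu"  [terminal]
36. n21.acc = 2  [terminal]
37. n22.acc = -8  [terminal]
38. n19.pre = false  [b₁.acc > -8]
39. n18.lim = 7  [B.acc + 11]
40. n14.pre = true  [A.idx > -7]
41. n0.ok = false  [A.pre == false]
42. n0.cnt = 20  [B.lim * 3 + 35]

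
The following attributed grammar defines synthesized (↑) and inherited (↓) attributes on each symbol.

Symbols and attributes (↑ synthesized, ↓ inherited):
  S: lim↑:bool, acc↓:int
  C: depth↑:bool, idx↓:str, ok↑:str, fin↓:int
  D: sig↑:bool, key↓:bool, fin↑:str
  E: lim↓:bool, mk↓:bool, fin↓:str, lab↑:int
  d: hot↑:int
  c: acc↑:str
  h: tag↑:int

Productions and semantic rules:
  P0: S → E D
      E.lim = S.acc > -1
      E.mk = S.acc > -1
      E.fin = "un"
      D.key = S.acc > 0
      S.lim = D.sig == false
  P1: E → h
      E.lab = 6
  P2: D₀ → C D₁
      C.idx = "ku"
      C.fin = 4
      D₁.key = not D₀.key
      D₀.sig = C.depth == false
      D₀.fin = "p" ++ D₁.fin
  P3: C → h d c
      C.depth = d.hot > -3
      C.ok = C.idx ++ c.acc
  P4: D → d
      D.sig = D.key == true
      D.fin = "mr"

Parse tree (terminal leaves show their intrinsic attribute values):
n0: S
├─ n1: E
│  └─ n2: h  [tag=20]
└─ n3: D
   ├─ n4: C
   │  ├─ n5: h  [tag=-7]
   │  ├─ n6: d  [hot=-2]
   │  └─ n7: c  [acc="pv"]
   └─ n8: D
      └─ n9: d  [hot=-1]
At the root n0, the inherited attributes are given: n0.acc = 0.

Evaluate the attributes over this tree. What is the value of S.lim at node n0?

true

1. n0.acc = 0  [given at root]
2. n1.lim = true  [S.acc > -1]
3. n1.mk = true  [S.acc > -1]
4. n1.fin = "un"  ["un"]
5. n2.tag = 20  [terminal]
6. n1.lab = 6  [6]
7. n3.key = false  [S.acc > 0]
8. n4.idx = "ku"  ["ku"]
9. n4.fin = 4  [4]
10. n5.tag = -7  [terminal]
11. n6.hot = -2  [terminal]
12. n7.acc = "pv"  [terminal]
13. n4.depth = true  [d.hot > -3]
14. n4.ok = "kupv"  [C.idx ++ c.acc]
15. n8.key = true  [not D₀.key]
16. n9.hot = -1  [terminal]
17. n8.sig = true  [D.key == true]
18. n8.fin = "mr"  ["mr"]
19. n3.sig = false  [C.depth == false]
20. n3.fin = "pmr"  ["p" ++ D₁.fin]
21. n0.lim = true  [D.sig == false]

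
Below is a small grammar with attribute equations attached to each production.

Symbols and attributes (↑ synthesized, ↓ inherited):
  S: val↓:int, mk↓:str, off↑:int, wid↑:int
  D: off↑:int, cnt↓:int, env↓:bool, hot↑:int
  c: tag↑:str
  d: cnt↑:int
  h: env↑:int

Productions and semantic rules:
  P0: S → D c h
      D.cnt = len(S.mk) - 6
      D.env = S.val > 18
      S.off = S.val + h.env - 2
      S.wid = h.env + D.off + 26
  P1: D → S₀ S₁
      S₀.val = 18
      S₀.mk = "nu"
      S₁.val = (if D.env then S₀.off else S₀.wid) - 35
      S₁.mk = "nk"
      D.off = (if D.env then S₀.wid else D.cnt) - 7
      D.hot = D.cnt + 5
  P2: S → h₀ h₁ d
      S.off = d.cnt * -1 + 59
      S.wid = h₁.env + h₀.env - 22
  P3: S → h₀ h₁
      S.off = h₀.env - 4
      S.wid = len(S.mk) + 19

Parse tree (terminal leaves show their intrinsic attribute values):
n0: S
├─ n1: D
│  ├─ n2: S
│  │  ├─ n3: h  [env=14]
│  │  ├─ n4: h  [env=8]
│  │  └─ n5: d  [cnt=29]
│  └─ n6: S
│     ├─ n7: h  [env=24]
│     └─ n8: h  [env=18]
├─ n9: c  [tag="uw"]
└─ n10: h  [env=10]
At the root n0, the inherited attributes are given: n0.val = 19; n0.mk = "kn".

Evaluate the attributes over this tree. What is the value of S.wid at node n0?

1. n0.val = 19  [given at root]
2. n0.mk = "kn"  [given at root]
3. n1.cnt = -4  [len(S.mk) - 6]
4. n1.env = true  [S.val > 18]
5. n2.val = 18  [18]
6. n2.mk = "nu"  ["nu"]
7. n3.env = 14  [terminal]
8. n4.env = 8  [terminal]
9. n5.cnt = 29  [terminal]
10. n2.off = 30  [d.cnt * -1 + 59]
11. n2.wid = 0  [h₁.env + h₀.env - 22]
12. n6.val = -5  [(if D.env then S₀.off else S₀.wid) - 35]
13. n6.mk = "nk"  ["nk"]
14. n7.env = 24  [terminal]
15. n8.env = 18  [terminal]
16. n6.off = 20  [h₀.env - 4]
17. n6.wid = 21  [len(S.mk) + 19]
18. n1.off = -7  [(if D.env then S₀.wid else D.cnt) - 7]
19. n1.hot = 1  [D.cnt + 5]
20. n9.tag = "uw"  [terminal]
21. n10.env = 10  [terminal]
22. n0.off = 27  [S.val + h.env - 2]
23. n0.wid = 29  [h.env + D.off + 26]

29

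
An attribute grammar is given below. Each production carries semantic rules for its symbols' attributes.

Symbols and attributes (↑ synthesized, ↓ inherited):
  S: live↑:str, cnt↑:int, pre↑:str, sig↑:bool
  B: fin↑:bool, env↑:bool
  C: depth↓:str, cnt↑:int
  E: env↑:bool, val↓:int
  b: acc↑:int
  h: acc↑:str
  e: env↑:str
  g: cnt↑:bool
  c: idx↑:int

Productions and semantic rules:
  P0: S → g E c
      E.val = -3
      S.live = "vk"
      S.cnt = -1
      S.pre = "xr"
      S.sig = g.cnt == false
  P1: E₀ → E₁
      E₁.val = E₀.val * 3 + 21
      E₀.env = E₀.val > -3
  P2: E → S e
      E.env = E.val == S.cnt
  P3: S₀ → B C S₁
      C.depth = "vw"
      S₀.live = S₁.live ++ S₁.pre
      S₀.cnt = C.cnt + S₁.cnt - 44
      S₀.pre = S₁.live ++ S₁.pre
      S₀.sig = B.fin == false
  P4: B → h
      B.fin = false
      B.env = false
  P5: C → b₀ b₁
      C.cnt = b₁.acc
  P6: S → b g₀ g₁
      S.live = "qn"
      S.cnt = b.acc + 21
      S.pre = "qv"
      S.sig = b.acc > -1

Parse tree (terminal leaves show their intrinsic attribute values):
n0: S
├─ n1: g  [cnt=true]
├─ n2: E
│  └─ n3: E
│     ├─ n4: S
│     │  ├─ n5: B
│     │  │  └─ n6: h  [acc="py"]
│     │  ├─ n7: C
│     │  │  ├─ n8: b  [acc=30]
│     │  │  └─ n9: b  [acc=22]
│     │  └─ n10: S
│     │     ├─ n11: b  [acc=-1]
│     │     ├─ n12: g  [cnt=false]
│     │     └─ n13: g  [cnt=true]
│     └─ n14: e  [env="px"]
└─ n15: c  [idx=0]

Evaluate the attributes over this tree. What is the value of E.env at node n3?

1. n1.cnt = true  [terminal]
2. n2.val = -3  [-3]
3. n3.val = 12  [E₀.val * 3 + 21]
4. n6.acc = "py"  [terminal]
5. n5.fin = false  [false]
6. n5.env = false  [false]
7. n7.depth = "vw"  ["vw"]
8. n8.acc = 30  [terminal]
9. n9.acc = 22  [terminal]
10. n7.cnt = 22  [b₁.acc]
11. n11.acc = -1  [terminal]
12. n12.cnt = false  [terminal]
13. n13.cnt = true  [terminal]
14. n10.live = "qn"  ["qn"]
15. n10.cnt = 20  [b.acc + 21]
16. n10.pre = "qv"  ["qv"]
17. n10.sig = false  [b.acc > -1]
18. n4.live = "qnqv"  [S₁.live ++ S₁.pre]
19. n4.cnt = -2  [C.cnt + S₁.cnt - 44]
20. n4.pre = "qnqv"  [S₁.live ++ S₁.pre]
21. n4.sig = true  [B.fin == false]
22. n14.env = "px"  [terminal]
23. n3.env = false  [E.val == S.cnt]
24. n2.env = false  [E₀.val > -3]
25. n15.idx = 0  [terminal]
26. n0.live = "vk"  ["vk"]
27. n0.cnt = -1  [-1]
28. n0.pre = "xr"  ["xr"]
29. n0.sig = false  [g.cnt == false]

false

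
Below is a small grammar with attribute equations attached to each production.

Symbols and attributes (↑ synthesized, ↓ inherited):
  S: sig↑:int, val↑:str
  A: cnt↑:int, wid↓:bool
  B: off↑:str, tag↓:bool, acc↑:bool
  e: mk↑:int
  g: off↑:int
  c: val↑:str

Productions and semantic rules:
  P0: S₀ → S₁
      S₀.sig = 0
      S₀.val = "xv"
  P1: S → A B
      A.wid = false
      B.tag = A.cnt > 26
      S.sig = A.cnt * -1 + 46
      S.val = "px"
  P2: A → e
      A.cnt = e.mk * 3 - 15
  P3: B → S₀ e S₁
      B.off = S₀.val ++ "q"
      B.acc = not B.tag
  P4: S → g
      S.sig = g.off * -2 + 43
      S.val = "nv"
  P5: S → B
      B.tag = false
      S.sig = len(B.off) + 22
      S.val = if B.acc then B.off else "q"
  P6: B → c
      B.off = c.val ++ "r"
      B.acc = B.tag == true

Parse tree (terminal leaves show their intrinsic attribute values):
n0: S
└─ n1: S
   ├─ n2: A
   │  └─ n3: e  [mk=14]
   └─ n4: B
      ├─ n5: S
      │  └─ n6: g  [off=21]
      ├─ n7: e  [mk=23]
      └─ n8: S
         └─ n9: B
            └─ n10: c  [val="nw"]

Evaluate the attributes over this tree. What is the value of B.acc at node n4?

1. n2.wid = false  [false]
2. n3.mk = 14  [terminal]
3. n2.cnt = 27  [e.mk * 3 - 15]
4. n4.tag = true  [A.cnt > 26]
5. n6.off = 21  [terminal]
6. n5.sig = 1  [g.off * -2 + 43]
7. n5.val = "nv"  ["nv"]
8. n7.mk = 23  [terminal]
9. n9.tag = false  [false]
10. n10.val = "nw"  [terminal]
11. n9.off = "nwr"  [c.val ++ "r"]
12. n9.acc = false  [B.tag == true]
13. n8.sig = 25  [len(B.off) + 22]
14. n8.val = "q"  [if B.acc then B.off else "q"]
15. n4.off = "nvq"  [S₀.val ++ "q"]
16. n4.acc = false  [not B.tag]
17. n1.sig = 19  [A.cnt * -1 + 46]
18. n1.val = "px"  ["px"]
19. n0.sig = 0  [0]
20. n0.val = "xv"  ["xv"]

false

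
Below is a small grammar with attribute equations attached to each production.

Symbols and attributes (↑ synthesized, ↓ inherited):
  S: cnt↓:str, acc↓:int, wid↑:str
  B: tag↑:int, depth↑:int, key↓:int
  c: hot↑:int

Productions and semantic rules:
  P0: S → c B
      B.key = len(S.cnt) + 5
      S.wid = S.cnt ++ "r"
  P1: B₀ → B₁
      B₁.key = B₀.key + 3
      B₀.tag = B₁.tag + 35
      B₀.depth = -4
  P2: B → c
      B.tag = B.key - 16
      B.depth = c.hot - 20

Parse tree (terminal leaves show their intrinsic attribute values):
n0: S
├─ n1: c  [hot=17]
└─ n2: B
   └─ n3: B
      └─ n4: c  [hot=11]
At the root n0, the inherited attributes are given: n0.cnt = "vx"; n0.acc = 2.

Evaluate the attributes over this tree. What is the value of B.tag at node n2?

29

1. n0.cnt = "vx"  [given at root]
2. n0.acc = 2  [given at root]
3. n1.hot = 17  [terminal]
4. n2.key = 7  [len(S.cnt) + 5]
5. n3.key = 10  [B₀.key + 3]
6. n4.hot = 11  [terminal]
7. n3.tag = -6  [B.key - 16]
8. n3.depth = -9  [c.hot - 20]
9. n2.tag = 29  [B₁.tag + 35]
10. n2.depth = -4  [-4]
11. n0.wid = "vxr"  [S.cnt ++ "r"]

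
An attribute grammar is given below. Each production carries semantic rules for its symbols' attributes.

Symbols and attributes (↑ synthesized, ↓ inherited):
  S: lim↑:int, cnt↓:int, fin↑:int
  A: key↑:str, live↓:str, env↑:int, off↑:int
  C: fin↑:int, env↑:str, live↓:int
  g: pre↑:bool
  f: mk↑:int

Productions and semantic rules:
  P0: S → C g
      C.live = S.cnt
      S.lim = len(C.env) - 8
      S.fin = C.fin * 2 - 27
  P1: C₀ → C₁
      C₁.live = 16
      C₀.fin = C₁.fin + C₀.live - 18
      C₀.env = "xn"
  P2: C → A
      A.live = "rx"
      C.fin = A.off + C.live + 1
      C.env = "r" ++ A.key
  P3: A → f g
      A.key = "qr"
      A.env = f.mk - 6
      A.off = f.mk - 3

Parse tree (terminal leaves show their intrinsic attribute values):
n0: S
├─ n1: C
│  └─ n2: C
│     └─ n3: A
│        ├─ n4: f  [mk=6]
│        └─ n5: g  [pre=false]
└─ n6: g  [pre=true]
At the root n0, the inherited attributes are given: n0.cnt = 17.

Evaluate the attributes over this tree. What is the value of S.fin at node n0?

1. n0.cnt = 17  [given at root]
2. n1.live = 17  [S.cnt]
3. n2.live = 16  [16]
4. n3.live = "rx"  ["rx"]
5. n4.mk = 6  [terminal]
6. n5.pre = false  [terminal]
7. n3.key = "qr"  ["qr"]
8. n3.env = 0  [f.mk - 6]
9. n3.off = 3  [f.mk - 3]
10. n2.fin = 20  [A.off + C.live + 1]
11. n2.env = "rqr"  ["r" ++ A.key]
12. n1.fin = 19  [C₁.fin + C₀.live - 18]
13. n1.env = "xn"  ["xn"]
14. n6.pre = true  [terminal]
15. n0.lim = -6  [len(C.env) - 8]
16. n0.fin = 11  [C.fin * 2 - 27]

11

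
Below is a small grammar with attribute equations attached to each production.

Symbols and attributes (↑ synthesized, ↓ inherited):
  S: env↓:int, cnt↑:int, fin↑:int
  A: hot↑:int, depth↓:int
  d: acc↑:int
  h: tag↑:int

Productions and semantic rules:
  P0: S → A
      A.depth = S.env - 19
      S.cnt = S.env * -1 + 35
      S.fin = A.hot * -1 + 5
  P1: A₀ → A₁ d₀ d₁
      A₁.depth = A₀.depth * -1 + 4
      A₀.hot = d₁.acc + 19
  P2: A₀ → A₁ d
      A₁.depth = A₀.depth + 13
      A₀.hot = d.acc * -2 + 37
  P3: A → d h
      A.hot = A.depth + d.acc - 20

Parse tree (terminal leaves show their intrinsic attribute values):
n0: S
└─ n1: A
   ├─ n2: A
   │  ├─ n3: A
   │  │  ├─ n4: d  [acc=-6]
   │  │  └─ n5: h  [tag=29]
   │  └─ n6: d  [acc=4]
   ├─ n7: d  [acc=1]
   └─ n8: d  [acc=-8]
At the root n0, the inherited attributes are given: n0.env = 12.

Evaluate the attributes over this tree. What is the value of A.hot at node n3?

1. n0.env = 12  [given at root]
2. n1.depth = -7  [S.env - 19]
3. n2.depth = 11  [A₀.depth * -1 + 4]
4. n3.depth = 24  [A₀.depth + 13]
5. n4.acc = -6  [terminal]
6. n5.tag = 29  [terminal]
7. n3.hot = -2  [A.depth + d.acc - 20]
8. n6.acc = 4  [terminal]
9. n2.hot = 29  [d.acc * -2 + 37]
10. n7.acc = 1  [terminal]
11. n8.acc = -8  [terminal]
12. n1.hot = 11  [d₁.acc + 19]
13. n0.cnt = 23  [S.env * -1 + 35]
14. n0.fin = -6  [A.hot * -1 + 5]

-2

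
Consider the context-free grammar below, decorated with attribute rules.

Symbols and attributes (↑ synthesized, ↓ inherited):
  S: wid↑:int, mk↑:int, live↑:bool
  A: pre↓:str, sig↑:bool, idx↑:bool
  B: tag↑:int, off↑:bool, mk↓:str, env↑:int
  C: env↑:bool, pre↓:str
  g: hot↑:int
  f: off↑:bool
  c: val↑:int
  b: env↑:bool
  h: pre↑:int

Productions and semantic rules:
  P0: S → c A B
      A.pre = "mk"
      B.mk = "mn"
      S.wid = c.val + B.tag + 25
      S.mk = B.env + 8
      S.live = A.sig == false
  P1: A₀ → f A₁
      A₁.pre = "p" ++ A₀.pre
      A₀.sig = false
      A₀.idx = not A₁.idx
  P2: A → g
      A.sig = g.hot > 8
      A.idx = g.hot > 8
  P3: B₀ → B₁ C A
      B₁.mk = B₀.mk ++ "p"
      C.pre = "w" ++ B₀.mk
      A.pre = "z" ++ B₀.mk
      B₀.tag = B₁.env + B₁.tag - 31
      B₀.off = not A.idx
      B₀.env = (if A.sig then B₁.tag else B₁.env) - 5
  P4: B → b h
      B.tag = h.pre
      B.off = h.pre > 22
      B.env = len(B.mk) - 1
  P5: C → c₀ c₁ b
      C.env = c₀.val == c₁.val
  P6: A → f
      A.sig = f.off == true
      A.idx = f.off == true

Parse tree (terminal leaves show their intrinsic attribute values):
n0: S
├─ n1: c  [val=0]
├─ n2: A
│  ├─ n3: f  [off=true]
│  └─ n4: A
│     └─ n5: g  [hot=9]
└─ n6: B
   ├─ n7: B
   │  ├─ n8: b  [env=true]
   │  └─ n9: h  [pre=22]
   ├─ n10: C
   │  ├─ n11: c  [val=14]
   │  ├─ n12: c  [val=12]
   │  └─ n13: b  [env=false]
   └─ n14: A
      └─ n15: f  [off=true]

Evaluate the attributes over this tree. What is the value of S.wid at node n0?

1. n1.val = 0  [terminal]
2. n2.pre = "mk"  ["mk"]
3. n3.off = true  [terminal]
4. n4.pre = "pmk"  ["p" ++ A₀.pre]
5. n5.hot = 9  [terminal]
6. n4.sig = true  [g.hot > 8]
7. n4.idx = true  [g.hot > 8]
8. n2.sig = false  [false]
9. n2.idx = false  [not A₁.idx]
10. n6.mk = "mn"  ["mn"]
11. n7.mk = "mnp"  [B₀.mk ++ "p"]
12. n8.env = true  [terminal]
13. n9.pre = 22  [terminal]
14. n7.tag = 22  [h.pre]
15. n7.off = false  [h.pre > 22]
16. n7.env = 2  [len(B.mk) - 1]
17. n10.pre = "wmn"  ["w" ++ B₀.mk]
18. n11.val = 14  [terminal]
19. n12.val = 12  [terminal]
20. n13.env = false  [terminal]
21. n10.env = false  [c₀.val == c₁.val]
22. n14.pre = "zmn"  ["z" ++ B₀.mk]
23. n15.off = true  [terminal]
24. n14.sig = true  [f.off == true]
25. n14.idx = true  [f.off == true]
26. n6.tag = -7  [B₁.env + B₁.tag - 31]
27. n6.off = false  [not A.idx]
28. n6.env = 17  [(if A.sig then B₁.tag else B₁.env) - 5]
29. n0.wid = 18  [c.val + B.tag + 25]
30. n0.mk = 25  [B.env + 8]
31. n0.live = true  [A.sig == false]

18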